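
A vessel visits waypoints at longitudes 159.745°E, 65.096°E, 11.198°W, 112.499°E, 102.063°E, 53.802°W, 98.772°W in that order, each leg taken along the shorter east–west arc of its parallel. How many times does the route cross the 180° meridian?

Leg 1: +159.745° → +65.096°, shortest Δλ = -94.649° (west) — does not cross 180°.
Leg 2: +65.096° → -11.198°, shortest Δλ = -76.294° (west) — does not cross 180°.
Leg 3: -11.198° → +112.499°, shortest Δλ = 123.697° (east) — does not cross 180°.
Leg 4: +112.499° → +102.063°, shortest Δλ = -10.436° (west) — does not cross 180°.
Leg 5: +102.063° → -53.802°, shortest Δλ = -155.865° (west) — does not cross 180°.
Leg 6: -53.802° → -98.772°, shortest Δλ = -44.97° (west) — does not cross 180°.
Total crossings: 0.

0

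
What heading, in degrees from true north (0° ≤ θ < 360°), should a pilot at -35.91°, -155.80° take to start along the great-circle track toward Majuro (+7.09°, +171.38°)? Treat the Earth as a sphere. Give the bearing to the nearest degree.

Δλ = 171.38 − -155.80 = 327.18°; wrapped into (−180°, 180°]: -32.82°.
θ = atan2( sin Δλ · cos φ₂ , cos φ₁ · sin φ₂ − sin φ₁ · cos φ₂ · cos Δλ )
  = atan2(-0.53786, 0.58909) = -42.397° → normalised to [0°, 360°): 317.603°.

318°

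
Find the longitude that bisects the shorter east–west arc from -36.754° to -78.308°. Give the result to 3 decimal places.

-57.531°

Signed shortest Δλ from -36.754° to -78.308° is -41.554°.
Midpoint longitude = -36.754° + (-41.554°)/2 = -36.754° − 20.777° = -57.531°.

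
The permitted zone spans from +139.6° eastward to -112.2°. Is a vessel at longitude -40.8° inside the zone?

No

Band width going east from +139.6° to -112.2°: ((-112.2 − 139.6) mod 360) = 108.2°.
Offset of -40.8° east of the west edge: ((-40.8 − 139.6) mod 360) = 179.6°.
179.6° > 108.2° ⇒ outside.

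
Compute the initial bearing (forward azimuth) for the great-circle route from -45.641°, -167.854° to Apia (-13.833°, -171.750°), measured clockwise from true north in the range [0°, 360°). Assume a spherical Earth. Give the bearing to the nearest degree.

Δλ = -171.750 − -167.854 = -3.896°.
θ = atan2( sin Δλ · cos φ₂ , cos φ₁ · sin φ₂ − sin φ₁ · cos φ₂ · cos Δλ )
  = atan2(-0.06597, 0.52547) = -7.156° → normalised to [0°, 360°): 352.844°.

353°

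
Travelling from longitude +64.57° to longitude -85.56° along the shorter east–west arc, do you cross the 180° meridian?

Signed shortest Δλ = ((-85.56 − 64.57 + 180) mod 360) − 180 = -150.13°.
Going west by 150.13° from +64.57° reaches -85.56° without touching 180°.

No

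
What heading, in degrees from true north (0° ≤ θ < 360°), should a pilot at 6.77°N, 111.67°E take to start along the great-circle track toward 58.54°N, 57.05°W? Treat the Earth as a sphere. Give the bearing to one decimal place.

Δλ = -57.05 − 111.67 = -168.72°.
θ = atan2( sin Δλ · cos φ₂ , cos φ₁ · sin φ₂ − sin φ₁ · cos φ₂ · cos Δλ )
  = atan2(-0.10209, 0.90739) = -6.419° → normalised to [0°, 360°): 353.581°.

353.6°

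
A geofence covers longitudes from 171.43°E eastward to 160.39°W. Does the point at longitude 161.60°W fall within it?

Yes

Band width going east from +171.43° to -160.39°: ((-160.39 − 171.43) mod 360) = 28.18°.
Offset of -161.60° east of the west edge: ((-161.60 − 171.43) mod 360) = 26.97°.
26.97° ≤ 28.18° ⇒ inside.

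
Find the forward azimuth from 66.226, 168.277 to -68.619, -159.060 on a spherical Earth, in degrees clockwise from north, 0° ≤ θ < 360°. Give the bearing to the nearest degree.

163°

Δλ = -159.060 − 168.277 = -327.337°; wrapped into (−180°, 180°]: 32.663°.
θ = atan2( sin Δλ · cos φ₂ , cos φ₁ · sin φ₂ − sin φ₁ · cos φ₂ · cos Δλ )
  = atan2(0.19676, -0.65626) = 163.310° → normalised to [0°, 360°): 163.310°.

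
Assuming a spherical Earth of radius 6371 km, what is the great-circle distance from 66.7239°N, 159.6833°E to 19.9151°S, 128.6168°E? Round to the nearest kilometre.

9974 km

Δλ = 128.6168 − 159.6833 = -31.0665°.
Δφ = -19.9151 − 66.7239 = -86.6390°.
a = sin²(Δφ/2) + cos φ₁ · cos φ₂ · sin²(Δλ/2) = 0.497331.
c = 2·atan2(√a, √(1−a)) = 1.56546 rad → d = 6371·c ≈ 9973.54 km.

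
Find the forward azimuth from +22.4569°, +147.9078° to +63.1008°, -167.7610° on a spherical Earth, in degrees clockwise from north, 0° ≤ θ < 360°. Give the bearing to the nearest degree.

Δλ = -167.7610 − 147.9078 = -315.6688°; wrapped into (−180°, 180°]: 44.3312°.
θ = atan2( sin Δλ · cos φ₂ , cos φ₁ · sin φ₂ − sin φ₁ · cos φ₂ · cos Δλ )
  = atan2(0.31615, 0.70056) = 24.289° → normalised to [0°, 360°): 24.289°.

24°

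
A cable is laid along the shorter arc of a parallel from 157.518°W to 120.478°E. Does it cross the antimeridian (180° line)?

Yes

Naïve |120.478 − -157.518| = 277.996° > 180°, so the shorter arc goes the other way round — across 180°.
Signed shortest Δλ = ((120.478 − -157.518 + 180) mod 360) − 180 = -82.004°.
Going west by 82.004° from -157.518° passes through 180° before reaching +120.478°.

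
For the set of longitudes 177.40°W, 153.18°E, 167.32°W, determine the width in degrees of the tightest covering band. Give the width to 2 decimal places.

39.50°

Sort the longitudes: -177.40°, -167.32°, +153.18°.
Eastward gaps between consecutive values (wrapping around): 10.08°, 320.50°, 29.42°.
Largest gap = 320.50° ⇒ minimal covering band is its complement: 360° − 320.50° = 39.50°.
Band runs from +153.18° eastward to -167.32°, crossing the antimeridian.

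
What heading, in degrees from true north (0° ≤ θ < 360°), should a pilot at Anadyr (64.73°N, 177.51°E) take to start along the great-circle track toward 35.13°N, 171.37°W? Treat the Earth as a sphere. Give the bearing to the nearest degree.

Δλ = -171.37 − 177.51 = -348.88°; wrapped into (−180°, 180°]: 11.12°.
θ = atan2( sin Δλ · cos φ₂ , cos φ₁ · sin φ₂ − sin φ₁ · cos φ₂ · cos Δλ )
  = atan2(0.15773, -0.48006) = 161.811° → normalised to [0°, 360°): 161.811°.

162°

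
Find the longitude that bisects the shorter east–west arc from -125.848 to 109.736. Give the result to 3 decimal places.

+171.944°

Signed shortest Δλ from -125.848° to +109.736° is -124.416°.
Midpoint longitude = -125.848° + (-124.416°)/2 = -125.848° − 62.208° = -188.056°.
Normalise into (−180°, 180°]: +171.944°.
(The naïve average (-125.848 + +109.736)/2 = -8.056° is on the wrong side of the globe.)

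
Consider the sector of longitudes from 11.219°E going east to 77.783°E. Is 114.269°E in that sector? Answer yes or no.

Band width going east from +11.219° to +77.783°: ((77.783 − 11.219) mod 360) = 66.564°.
Offset of +114.269° east of the west edge: ((114.269 − 11.219) mod 360) = 103.050°.
103.050° > 66.564° ⇒ outside.

No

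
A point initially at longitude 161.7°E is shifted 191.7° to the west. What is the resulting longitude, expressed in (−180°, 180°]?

Start at +161.7°; shift −191.7° → -30.0°.
-30.0° already lies in (−180°, 180°].

30.0°W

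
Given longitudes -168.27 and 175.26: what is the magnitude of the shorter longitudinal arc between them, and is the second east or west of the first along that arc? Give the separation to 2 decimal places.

16.47° west

Raw difference: 175.26 − -168.27 = 343.53°.
Normalise into (−180°, 180°]: 343.53° − 360° = -16.47°.
Negative ⇒ the second point lies to the west; separation 16.47°.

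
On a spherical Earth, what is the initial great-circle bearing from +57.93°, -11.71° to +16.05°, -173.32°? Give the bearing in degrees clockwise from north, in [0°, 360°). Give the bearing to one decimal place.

Δλ = -173.32 − -11.71 = -161.61°.
θ = atan2( sin Δλ · cos φ₂ , cos φ₁ · sin φ₂ − sin φ₁ · cos φ₂ · cos Δλ )
  = atan2(-0.30319, 0.91958) = -18.247° → normalised to [0°, 360°): 341.753°.

341.8°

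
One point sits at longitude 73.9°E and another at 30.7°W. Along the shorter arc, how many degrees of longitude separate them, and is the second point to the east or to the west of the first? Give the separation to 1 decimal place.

104.6° west

Raw difference: -30.7 − 73.9 = -104.6°.
Normalise into (−180°, 180°]: -104.6° stays -104.6°.
Negative ⇒ the second point lies to the west; separation 104.6°.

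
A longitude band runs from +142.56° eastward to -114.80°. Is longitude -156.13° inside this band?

Band width going east from +142.56° to -114.80°: ((-114.80 − 142.56) mod 360) = 102.64°.
Offset of -156.13° east of the west edge: ((-156.13 − 142.56) mod 360) = 61.31°.
61.31° ≤ 102.64° ⇒ inside.

Yes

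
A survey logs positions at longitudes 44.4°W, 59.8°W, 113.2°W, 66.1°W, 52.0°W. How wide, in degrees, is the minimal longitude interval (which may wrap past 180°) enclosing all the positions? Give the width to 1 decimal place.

68.8°

Sort the longitudes: -113.2°, -66.1°, -59.8°, -52.0°, -44.4°.
Eastward gaps between consecutive values (wrapping around): 47.1°, 6.3°, 7.8°, 7.6°, 291.2°.
Largest gap = 291.2° ⇒ minimal covering band is its complement: 360° − 291.2° = 68.8°.
Band runs from -113.2° eastward to -44.4°.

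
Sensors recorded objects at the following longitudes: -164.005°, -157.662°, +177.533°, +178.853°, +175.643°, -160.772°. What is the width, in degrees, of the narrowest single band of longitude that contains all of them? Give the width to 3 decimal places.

Sort the longitudes: -164.005°, -160.772°, -157.662°, +175.643°, +177.533°, +178.853°.
Eastward gaps between consecutive values (wrapping around): 3.233°, 3.110°, 333.305°, 1.890°, 1.320°, 17.142°.
Largest gap = 333.305° ⇒ minimal covering band is its complement: 360° − 333.305° = 26.695°.
Band runs from +175.643° eastward to -157.662°, crossing the antimeridian.

26.695°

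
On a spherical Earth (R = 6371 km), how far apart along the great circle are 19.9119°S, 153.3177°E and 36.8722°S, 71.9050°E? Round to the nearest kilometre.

Δλ = 71.9050 − 153.3177 = -81.4127°.
Δφ = -36.8722 − -19.9119 = -16.9603°.
a = sin²(Δφ/2) + cos φ₁ · cos φ₂ · sin²(Δλ/2) = 0.341668.
c = 2·atan2(√a, √(1−a)) = 1.24859 rad → d = 6371·c ≈ 7954.74 km.

7955 km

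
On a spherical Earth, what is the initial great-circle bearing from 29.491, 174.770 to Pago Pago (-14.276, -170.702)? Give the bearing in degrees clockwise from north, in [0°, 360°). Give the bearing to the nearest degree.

160°

Δλ = -170.702 − 174.770 = -345.472°; wrapped into (−180°, 180°]: 14.528°.
θ = atan2( sin Δλ · cos φ₂ , cos φ₁ · sin φ₂ − sin φ₁ · cos φ₂ · cos Δλ )
  = atan2(0.24311, -0.67647) = 160.233° → normalised to [0°, 360°): 160.233°.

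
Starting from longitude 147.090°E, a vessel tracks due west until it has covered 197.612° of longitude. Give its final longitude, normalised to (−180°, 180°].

Start at +147.090°; shift −197.612° → -50.522°.
-50.522° already lies in (−180°, 180°].

50.522°W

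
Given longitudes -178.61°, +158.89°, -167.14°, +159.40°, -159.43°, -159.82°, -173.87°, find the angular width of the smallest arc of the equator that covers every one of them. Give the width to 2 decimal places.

Sort the longitudes: -178.61°, -173.87°, -167.14°, -159.82°, -159.43°, +158.89°, +159.40°.
Eastward gaps between consecutive values (wrapping around): 4.74°, 6.73°, 7.32°, 0.39°, 318.32°, 0.51°, 21.99°.
Largest gap = 318.32° ⇒ minimal covering band is its complement: 360° − 318.32° = 41.68°.
Band runs from +158.89° eastward to -159.43°, crossing the antimeridian.

41.68°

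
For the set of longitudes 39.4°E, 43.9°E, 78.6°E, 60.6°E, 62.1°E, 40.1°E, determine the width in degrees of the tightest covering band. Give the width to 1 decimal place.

Sort the longitudes: +39.4°, +40.1°, +43.9°, +60.6°, +62.1°, +78.6°.
Eastward gaps between consecutive values (wrapping around): 0.7°, 3.8°, 16.7°, 1.5°, 16.5°, 320.8°.
Largest gap = 320.8° ⇒ minimal covering band is its complement: 360° − 320.8° = 39.2°.
Band runs from +39.4° eastward to +78.6°.

39.2°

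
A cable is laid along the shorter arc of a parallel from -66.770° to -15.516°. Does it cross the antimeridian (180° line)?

No

Signed shortest Δλ = ((-15.516 − -66.770 + 180) mod 360) − 180 = 51.254°.
Going east by 51.254° from -66.770° reaches -15.516° without touching 180°.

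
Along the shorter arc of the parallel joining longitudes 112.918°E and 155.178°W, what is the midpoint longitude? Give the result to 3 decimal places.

158.870°E

Signed shortest Δλ from +112.918° to -155.178° is +91.904°.
Midpoint longitude = +112.918° + (+91.904°)/2 = +112.918° + 45.952° = +158.870°.
(The naïve average (+112.918 + -155.178)/2 = -21.13° is on the wrong side of the globe.)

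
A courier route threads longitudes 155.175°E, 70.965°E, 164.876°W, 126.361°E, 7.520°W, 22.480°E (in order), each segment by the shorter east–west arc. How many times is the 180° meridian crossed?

Leg 1: +155.175° → +70.965°, shortest Δλ = -84.21° (west) — does not cross 180°.
Leg 2: +70.965° → -164.876°, shortest Δλ = 124.159° (east) — crosses 180°.
Leg 3: -164.876° → +126.361°, shortest Δλ = -68.763° (west) — crosses 180°.
Leg 4: +126.361° → -7.520°, shortest Δλ = -133.881° (west) — does not cross 180°.
Leg 5: -7.520° → +22.480°, shortest Δλ = 30.0° (east) — does not cross 180°.
Total crossings: 2.

2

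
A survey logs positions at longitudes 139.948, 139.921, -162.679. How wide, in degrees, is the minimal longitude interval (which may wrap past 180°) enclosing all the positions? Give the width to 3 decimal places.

Sort the longitudes: -162.679°, +139.921°, +139.948°.
Eastward gaps between consecutive values (wrapping around): 302.600°, 0.027°, 57.373°.
Largest gap = 302.600° ⇒ minimal covering band is its complement: 360° − 302.600° = 57.400°.
Band runs from +139.921° eastward to -162.679°, crossing the antimeridian.

57.400°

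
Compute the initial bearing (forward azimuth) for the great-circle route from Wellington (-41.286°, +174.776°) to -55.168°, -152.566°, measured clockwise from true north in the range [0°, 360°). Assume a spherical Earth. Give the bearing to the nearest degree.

Δλ = -152.566 − 174.776 = -327.342°; wrapped into (−180°, 180°]: 32.658°.
θ = atan2( sin Δλ · cos φ₂ , cos φ₁ · sin φ₂ − sin φ₁ · cos φ₂ · cos Δλ )
  = atan2(0.30822, -0.29950) = 134.178° → normalised to [0°, 360°): 134.178°.

134°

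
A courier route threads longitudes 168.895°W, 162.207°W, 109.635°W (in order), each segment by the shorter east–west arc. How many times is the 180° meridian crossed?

0

Leg 1: -168.895° → -162.207°, shortest Δλ = 6.688° (east) — does not cross 180°.
Leg 2: -162.207° → -109.635°, shortest Δλ = 52.572° (east) — does not cross 180°.
Total crossings: 0.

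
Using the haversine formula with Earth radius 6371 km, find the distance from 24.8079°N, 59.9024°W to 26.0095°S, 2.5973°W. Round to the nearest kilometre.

8354 km

Δλ = -2.5973 − -59.9024 = 57.3051°.
Δφ = -26.0095 − 24.8079 = -50.8174°.
a = sin²(Δφ/2) + cos φ₁ · cos φ₂ · sin²(Δλ/2) = 0.371667.
c = 2·atan2(√a, √(1−a)) = 1.31122 rad → d = 6371·c ≈ 8353.81 km.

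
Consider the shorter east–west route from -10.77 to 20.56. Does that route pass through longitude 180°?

Signed shortest Δλ = ((20.56 − -10.77 + 180) mod 360) − 180 = 31.33°.
Going east by 31.33° from -10.77° reaches +20.56° without touching 180°.

No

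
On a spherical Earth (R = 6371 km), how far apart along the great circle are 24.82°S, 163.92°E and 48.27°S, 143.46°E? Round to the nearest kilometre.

Δλ = 143.46 − 163.92 = -20.46°.
Δφ = -48.27 − -24.82 = -23.45°.
a = sin²(Δφ/2) + cos φ₁ · cos φ₂ · sin²(Δλ/2) = 0.060352.
c = 2·atan2(√a, √(1−a)) = 0.49641 rad → d = 6371·c ≈ 3162.65 km.

3163 km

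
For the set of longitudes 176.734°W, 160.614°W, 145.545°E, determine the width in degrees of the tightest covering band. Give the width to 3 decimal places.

Sort the longitudes: -176.734°, -160.614°, +145.545°.
Eastward gaps between consecutive values (wrapping around): 16.120°, 306.159°, 37.721°.
Largest gap = 306.159° ⇒ minimal covering band is its complement: 360° − 306.159° = 53.841°.
Band runs from +145.545° eastward to -160.614°, crossing the antimeridian.

53.841°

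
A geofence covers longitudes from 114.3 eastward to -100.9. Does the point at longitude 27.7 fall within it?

Band width going east from +114.3° to -100.9°: ((-100.9 − 114.3) mod 360) = 144.8°.
Offset of +27.7° east of the west edge: ((27.7 − 114.3) mod 360) = 273.4°.
273.4° > 144.8° ⇒ outside.

No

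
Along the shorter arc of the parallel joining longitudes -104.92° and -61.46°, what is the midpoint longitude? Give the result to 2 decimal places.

-83.19°

Signed shortest Δλ from -104.92° to -61.46° is +43.46°.
Midpoint longitude = -104.92° + (+43.46°)/2 = -104.92° + 21.73° = -83.19°.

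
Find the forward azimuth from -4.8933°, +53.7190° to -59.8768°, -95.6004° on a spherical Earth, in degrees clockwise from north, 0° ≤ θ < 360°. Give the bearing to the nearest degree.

196°

Δλ = -95.6004 − 53.7190 = -149.3194°.
θ = atan2( sin Δλ · cos φ₂ , cos φ₁ · sin φ₂ − sin φ₁ · cos φ₂ · cos Δλ )
  = atan2(-0.25608, -0.89861) = -164.094° → normalised to [0°, 360°): 195.906°.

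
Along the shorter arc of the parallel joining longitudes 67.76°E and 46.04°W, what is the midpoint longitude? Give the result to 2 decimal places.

10.86°E

Signed shortest Δλ from +67.76° to -46.04° is -113.80°.
Midpoint longitude = +67.76° + (-113.80°)/2 = +67.76° − 56.90° = +10.86°.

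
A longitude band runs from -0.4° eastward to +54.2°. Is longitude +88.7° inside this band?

No

Band width going east from -0.4° to +54.2°: ((54.2 − -0.4) mod 360) = 54.6°.
Offset of +88.7° east of the west edge: ((88.7 − -0.4) mod 360) = 89.1°.
89.1° > 54.6° ⇒ outside.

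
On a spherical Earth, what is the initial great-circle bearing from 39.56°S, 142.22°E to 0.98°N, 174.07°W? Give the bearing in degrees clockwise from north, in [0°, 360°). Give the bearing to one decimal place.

Δλ = -174.07 − 142.22 = -316.29°; wrapped into (−180°, 180°]: 43.71°.
θ = atan2( sin Δλ · cos φ₂ , cos φ₁ · sin φ₂ − sin φ₁ · cos φ₂ · cos Δλ )
  = atan2(0.69091, 0.47349) = 55.577° → normalised to [0°, 360°): 55.577°.

55.6°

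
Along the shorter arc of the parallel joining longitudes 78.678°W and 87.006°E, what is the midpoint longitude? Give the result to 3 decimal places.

Signed shortest Δλ from -78.678° to +87.006° is +165.684°.
Midpoint longitude = -78.678° + (+165.684°)/2 = -78.678° + 82.842° = +4.164°.

4.164°E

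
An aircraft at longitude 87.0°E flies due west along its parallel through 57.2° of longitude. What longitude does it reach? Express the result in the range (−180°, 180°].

29.8°E

Start at +87.0°; shift −57.2° → +29.8°.
+29.8° already lies in (−180°, 180°].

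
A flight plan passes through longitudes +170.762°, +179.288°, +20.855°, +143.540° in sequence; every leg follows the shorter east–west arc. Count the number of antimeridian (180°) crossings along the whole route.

0

Leg 1: +170.762° → +179.288°, shortest Δλ = 8.526° (east) — does not cross 180°.
Leg 2: +179.288° → +20.855°, shortest Δλ = -158.433° (west) — does not cross 180°.
Leg 3: +20.855° → +143.540°, shortest Δλ = 122.685° (east) — does not cross 180°.
Total crossings: 0.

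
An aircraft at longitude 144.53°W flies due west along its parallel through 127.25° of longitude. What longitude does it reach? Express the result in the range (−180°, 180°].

Start at -144.53°; shift −127.25° → -271.78°.
-271.78° lies outside (−180°, 180°]; add 360° → +88.22°.

88.22°E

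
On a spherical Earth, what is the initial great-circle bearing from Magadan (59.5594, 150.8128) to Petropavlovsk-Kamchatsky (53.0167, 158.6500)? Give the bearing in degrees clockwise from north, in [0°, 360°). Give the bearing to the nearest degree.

Δλ = 158.6500 − 150.8128 = 7.8372°.
θ = atan2( sin Δλ · cos φ₂ , cos φ₁ · sin φ₂ − sin φ₁ · cos φ₂ · cos Δλ )
  = atan2(0.08203, -0.10910) = 143.061° → normalised to [0°, 360°): 143.061°.

143°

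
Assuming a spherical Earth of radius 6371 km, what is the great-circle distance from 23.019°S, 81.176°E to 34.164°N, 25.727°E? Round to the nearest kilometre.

8645 km

Δλ = 25.727 − 81.176 = -55.449°.
Δφ = 34.164 − -23.019 = 57.183°.
a = sin²(Δφ/2) + cos φ₁ · cos φ₂ · sin²(Δλ/2) = 0.393843.
c = 2·atan2(√a, √(1−a)) = 1.35686 rad → d = 6371·c ≈ 8644.52 km.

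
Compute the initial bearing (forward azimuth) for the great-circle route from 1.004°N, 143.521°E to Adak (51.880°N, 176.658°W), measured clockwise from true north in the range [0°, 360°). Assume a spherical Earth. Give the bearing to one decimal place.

Δλ = -176.658 − 143.521 = -320.179°; wrapped into (−180°, 180°]: 39.821°.
θ = atan2( sin Δλ · cos φ₂ , cos φ₁ · sin φ₂ − sin φ₁ · cos φ₂ · cos Δλ )
  = atan2(0.39532, 0.77829) = 26.928° → normalised to [0°, 360°): 26.928°.

26.9°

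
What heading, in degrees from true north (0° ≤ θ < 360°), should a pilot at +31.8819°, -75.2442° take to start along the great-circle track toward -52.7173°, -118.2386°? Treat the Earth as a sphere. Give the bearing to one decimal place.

Δλ = -118.2386 − -75.2442 = -42.9944°.
θ = atan2( sin Δλ · cos φ₂ , cos φ₁ · sin φ₂ − sin φ₁ · cos φ₂ · cos Δλ )
  = atan2(-0.41308, -0.90963) = -155.577° → normalised to [0°, 360°): 204.423°.

204.4°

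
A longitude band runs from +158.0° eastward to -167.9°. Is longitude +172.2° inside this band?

Band width going east from +158.0° to -167.9°: ((-167.9 − 158.0) mod 360) = 34.1°.
Offset of +172.2° east of the west edge: ((172.2 − 158.0) mod 360) = 14.2°.
14.2° ≤ 34.1° ⇒ inside.

Yes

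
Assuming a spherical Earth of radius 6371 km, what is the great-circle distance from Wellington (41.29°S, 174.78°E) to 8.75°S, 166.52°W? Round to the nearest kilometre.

Δλ = -166.52 − 174.78 = -341.30°; wrapped into (−180°, 180°]: 18.70°.
Δφ = -8.75 − -41.29 = 32.54°.
a = sin²(Δφ/2) + cos φ₁ · cos φ₂ · sin²(Δλ/2) = 0.098094.
c = 2·atan2(√a, √(1−a)) = 0.63712 rad → d = 6371·c ≈ 4059.09 km.

4059 km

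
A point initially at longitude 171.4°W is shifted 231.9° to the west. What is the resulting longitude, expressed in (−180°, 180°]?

Start at -171.4°; shift −231.9° → -403.3°.
-403.3° lies outside (−180°, 180°]; add 360° → -43.3°.

43.3°W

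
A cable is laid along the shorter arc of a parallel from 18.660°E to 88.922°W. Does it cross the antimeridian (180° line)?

No

Signed shortest Δλ = ((-88.922 − 18.660 + 180) mod 360) − 180 = -107.582°.
Going west by 107.582° from +18.660° reaches -88.922° without touching 180°.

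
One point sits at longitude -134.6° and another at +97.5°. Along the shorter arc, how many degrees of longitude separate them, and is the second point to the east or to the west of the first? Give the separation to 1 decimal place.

127.9° west

Raw difference: 97.5 − -134.6 = 232.1°.
Normalise into (−180°, 180°]: 232.1° − 360° = -127.9°.
Negative ⇒ the second point lies to the west; separation 127.9°.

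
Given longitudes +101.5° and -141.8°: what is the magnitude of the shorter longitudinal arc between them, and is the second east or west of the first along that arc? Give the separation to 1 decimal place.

116.7° east

Raw difference: -141.8 − 101.5 = -243.3°.
Normalise into (−180°, 180°]: -243.3° + 360° = 116.7°.
Positive ⇒ the second point lies to the east; separation 116.7°.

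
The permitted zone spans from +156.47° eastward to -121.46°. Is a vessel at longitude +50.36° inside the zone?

Band width going east from +156.47° to -121.46°: ((-121.46 − 156.47) mod 360) = 82.07°.
Offset of +50.36° east of the west edge: ((50.36 − 156.47) mod 360) = 253.89°.
253.89° > 82.07° ⇒ outside.

No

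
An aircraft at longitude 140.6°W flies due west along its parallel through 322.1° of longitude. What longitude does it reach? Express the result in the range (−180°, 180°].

102.7°W

Start at -140.6°; shift −322.1° → -462.7°.
-462.7° lies outside (−180°, 180°]; add 360° → -102.7°.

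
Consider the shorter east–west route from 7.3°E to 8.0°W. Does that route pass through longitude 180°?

No

Signed shortest Δλ = ((-8.0 − 7.3 + 180) mod 360) − 180 = -15.3°.
Going west by 15.3° from +7.3° reaches -8.0° without touching 180°.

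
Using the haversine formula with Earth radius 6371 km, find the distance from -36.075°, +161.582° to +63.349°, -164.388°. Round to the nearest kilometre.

11459 km

Δλ = -164.388 − 161.582 = -325.970°; wrapped into (−180°, 180°]: 34.030°.
Δφ = 63.349 − -36.075 = 99.424°.
a = sin²(Δφ/2) + cos φ₁ · cos φ₂ · sin²(Δλ/2) = 0.612913.
c = 2·atan2(√a, √(1−a)) = 1.79859 rad → d = 6371·c ≈ 11458.80 km.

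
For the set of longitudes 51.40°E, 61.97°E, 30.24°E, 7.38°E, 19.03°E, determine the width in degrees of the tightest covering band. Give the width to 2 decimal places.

54.59°

Sort the longitudes: +7.38°, +19.03°, +30.24°, +51.40°, +61.97°.
Eastward gaps between consecutive values (wrapping around): 11.65°, 11.21°, 21.16°, 10.57°, 305.41°.
Largest gap = 305.41° ⇒ minimal covering band is its complement: 360° − 305.41° = 54.59°.
Band runs from +7.38° eastward to +61.97°.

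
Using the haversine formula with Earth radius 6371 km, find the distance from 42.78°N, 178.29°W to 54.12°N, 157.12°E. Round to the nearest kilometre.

Δλ = 157.12 − -178.29 = 335.41°; wrapped into (−180°, 180°]: -24.59°.
Δφ = 54.12 − 42.78 = 11.34°.
a = sin²(Δφ/2) + cos φ₁ · cos φ₂ · sin²(Δλ/2) = 0.029268.
c = 2·atan2(√a, √(1−a)) = 0.34385 rad → d = 6371·c ≈ 2190.65 km.

2191 km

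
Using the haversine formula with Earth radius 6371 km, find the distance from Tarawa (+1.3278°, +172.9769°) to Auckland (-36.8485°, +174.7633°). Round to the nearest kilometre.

4249 km

Δλ = 174.7633 − 172.9769 = 1.7864°.
Δφ = -36.8485 − 1.3278 = -38.1763°.
a = sin²(Δφ/2) + cos φ₁ · cos φ₂ · sin²(Δλ/2) = 0.107138.
c = 2·atan2(√a, √(1−a)) = 0.66693 rad → d = 6371·c ≈ 4249.02 km.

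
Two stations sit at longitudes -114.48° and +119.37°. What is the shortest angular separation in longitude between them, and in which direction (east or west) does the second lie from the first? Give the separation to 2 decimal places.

126.15° west

Raw difference: 119.37 − -114.48 = 233.85°.
Normalise into (−180°, 180°]: 233.85° − 360° = -126.15°.
Negative ⇒ the second point lies to the west; separation 126.15°.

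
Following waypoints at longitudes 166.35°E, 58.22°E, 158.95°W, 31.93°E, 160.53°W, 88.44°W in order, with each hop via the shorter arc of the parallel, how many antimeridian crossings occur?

3

Leg 1: +166.35° → +58.22°, shortest Δλ = -108.13° (west) — does not cross 180°.
Leg 2: +58.22° → -158.95°, shortest Δλ = 142.83° (east) — crosses 180°.
Leg 3: -158.95° → +31.93°, shortest Δλ = -169.12° (west) — crosses 180°.
Leg 4: +31.93° → -160.53°, shortest Δλ = 167.54° (east) — crosses 180°.
Leg 5: -160.53° → -88.44°, shortest Δλ = 72.09° (east) — does not cross 180°.
Total crossings: 3.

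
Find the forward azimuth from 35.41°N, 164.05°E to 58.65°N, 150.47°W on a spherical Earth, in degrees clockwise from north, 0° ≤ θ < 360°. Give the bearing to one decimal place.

37.4°

Δλ = -150.47 − 164.05 = -314.52°; wrapped into (−180°, 180°]: 45.48°.
θ = atan2( sin Δλ · cos φ₂ , cos φ₁ · sin φ₂ − sin φ₁ · cos φ₂ · cos Δλ )
  = atan2(0.37095, 0.48467) = 37.429° → normalised to [0°, 360°): 37.429°.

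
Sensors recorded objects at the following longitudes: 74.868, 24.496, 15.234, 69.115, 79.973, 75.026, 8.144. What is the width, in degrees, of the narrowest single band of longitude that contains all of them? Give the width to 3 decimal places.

71.829°

Sort the longitudes: +8.144°, +15.234°, +24.496°, +69.115°, +74.868°, +75.026°, +79.973°.
Eastward gaps between consecutive values (wrapping around): 7.090°, 9.262°, 44.619°, 5.753°, 0.158°, 4.947°, 288.171°.
Largest gap = 288.171° ⇒ minimal covering band is its complement: 360° − 288.171° = 71.829°.
Band runs from +8.144° eastward to +79.973°.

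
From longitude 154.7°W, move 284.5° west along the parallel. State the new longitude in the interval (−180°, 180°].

79.2°W

Start at -154.7°; shift −284.5° → -439.2°.
-439.2° lies outside (−180°, 180°]; add 360° → -79.2°.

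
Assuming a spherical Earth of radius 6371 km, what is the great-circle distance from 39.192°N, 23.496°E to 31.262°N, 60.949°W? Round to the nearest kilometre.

7441 km

Δλ = -60.949 − 23.496 = -84.445°.
Δφ = 31.262 − 39.192 = -7.930°.
a = sin²(Δφ/2) + cos φ₁ · cos φ₂ · sin²(Δλ/2) = 0.303966.
c = 2·atan2(√a, √(1−a)) = 1.16792 rad → d = 6371·c ≈ 7440.81 km.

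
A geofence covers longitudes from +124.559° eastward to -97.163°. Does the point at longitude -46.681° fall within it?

Band width going east from +124.559° to -97.163°: ((-97.163 − 124.559) mod 360) = 138.278°.
Offset of -46.681° east of the west edge: ((-46.681 − 124.559) mod 360) = 188.760°.
188.760° > 138.278° ⇒ outside.

No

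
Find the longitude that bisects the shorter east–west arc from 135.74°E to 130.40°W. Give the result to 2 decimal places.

Signed shortest Δλ from +135.74° to -130.40° is +93.86°.
Midpoint longitude = +135.74° + (+93.86°)/2 = +135.74° + 46.93° = +182.67°.
Normalise into (−180°, 180°]: -177.33°.
(The naïve average (+135.74 + -130.40)/2 = 2.67° is on the wrong side of the globe.)

177.33°W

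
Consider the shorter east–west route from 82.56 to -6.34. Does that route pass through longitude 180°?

No

Signed shortest Δλ = ((-6.34 − 82.56 + 180) mod 360) − 180 = -88.9°.
Going west by 88.9° from +82.56° reaches -6.34° without touching 180°.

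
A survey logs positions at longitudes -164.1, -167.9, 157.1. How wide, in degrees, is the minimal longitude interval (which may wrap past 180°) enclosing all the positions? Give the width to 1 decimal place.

Sort the longitudes: -167.9°, -164.1°, +157.1°.
Eastward gaps between consecutive values (wrapping around): 3.8°, 321.2°, 35.0°.
Largest gap = 321.2° ⇒ minimal covering band is its complement: 360° − 321.2° = 38.8°.
Band runs from +157.1° eastward to -164.1°, crossing the antimeridian.

38.8°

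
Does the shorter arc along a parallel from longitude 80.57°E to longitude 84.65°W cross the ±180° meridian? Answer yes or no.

Signed shortest Δλ = ((-84.65 − 80.57 + 180) mod 360) − 180 = -165.22°.
Going west by 165.22° from +80.57° reaches -84.65° without touching 180°.

No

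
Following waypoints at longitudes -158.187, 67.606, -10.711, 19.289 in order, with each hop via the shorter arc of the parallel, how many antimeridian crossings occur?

1

Leg 1: -158.187° → +67.606°, shortest Δλ = -134.207° (west) — crosses 180°.
Leg 2: +67.606° → -10.711°, shortest Δλ = -78.317° (west) — does not cross 180°.
Leg 3: -10.711° → +19.289°, shortest Δλ = 30.0° (east) — does not cross 180°.
Total crossings: 1.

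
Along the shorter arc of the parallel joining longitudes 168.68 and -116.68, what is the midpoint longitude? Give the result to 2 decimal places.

-154.00°

Signed shortest Δλ from +168.68° to -116.68° is +74.64°.
Midpoint longitude = +168.68° + (+74.64°)/2 = +168.68° + 37.32° = +206.00°.
Normalise into (−180°, 180°]: -154.00°.
(The naïve average (+168.68 + -116.68)/2 = 26.0° is on the wrong side of the globe.)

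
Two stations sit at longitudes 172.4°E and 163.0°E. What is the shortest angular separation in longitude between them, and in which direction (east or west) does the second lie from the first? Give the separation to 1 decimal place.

Raw difference: 163.0 − 172.4 = -9.4°.
Normalise into (−180°, 180°]: -9.4° stays -9.4°.
Negative ⇒ the second point lies to the west; separation 9.4°.

9.4° west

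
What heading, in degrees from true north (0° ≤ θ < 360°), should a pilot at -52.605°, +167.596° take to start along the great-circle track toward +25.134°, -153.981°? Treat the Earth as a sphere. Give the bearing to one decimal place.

34.4°

Δλ = -153.981 − 167.596 = -321.577°; wrapped into (−180°, 180°]: 38.423°.
θ = atan2( sin Δλ · cos φ₂ , cos φ₁ · sin φ₂ − sin φ₁ · cos φ₂ · cos Δλ )
  = atan2(0.56262, 0.82143) = 34.408° → normalised to [0°, 360°): 34.408°.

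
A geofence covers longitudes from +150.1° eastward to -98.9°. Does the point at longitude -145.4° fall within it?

Band width going east from +150.1° to -98.9°: ((-98.9 − 150.1) mod 360) = 111.0°.
Offset of -145.4° east of the west edge: ((-145.4 − 150.1) mod 360) = 64.5°.
64.5° ≤ 111.0° ⇒ inside.

Yes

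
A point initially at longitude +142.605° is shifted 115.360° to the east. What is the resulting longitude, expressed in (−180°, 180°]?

-102.035°

Start at +142.605°; shift +115.360° → +257.965°.
+257.965° lies outside (−180°, 180°]; subtract 360° → -102.035°.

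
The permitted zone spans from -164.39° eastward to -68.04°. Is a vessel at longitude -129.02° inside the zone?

Band width going east from -164.39° to -68.04°: ((-68.04 − -164.39) mod 360) = 96.35°.
Offset of -129.02° east of the west edge: ((-129.02 − -164.39) mod 360) = 35.37°.
35.37° ≤ 96.35° ⇒ inside.

Yes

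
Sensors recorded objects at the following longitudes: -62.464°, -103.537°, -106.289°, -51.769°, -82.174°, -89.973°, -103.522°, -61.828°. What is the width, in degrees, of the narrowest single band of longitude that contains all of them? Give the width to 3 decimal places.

54.520°

Sort the longitudes: -106.289°, -103.537°, -103.522°, -89.973°, -82.174°, -62.464°, -61.828°, -51.769°.
Eastward gaps between consecutive values (wrapping around): 2.752°, 0.015°, 13.549°, 7.799°, 19.710°, 0.636°, 10.059°, 305.480°.
Largest gap = 305.480° ⇒ minimal covering band is its complement: 360° − 305.480° = 54.520°.
Band runs from -106.289° eastward to -51.769°.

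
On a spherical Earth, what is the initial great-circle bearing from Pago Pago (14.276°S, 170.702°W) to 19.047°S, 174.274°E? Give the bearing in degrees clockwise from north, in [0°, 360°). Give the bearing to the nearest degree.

Δλ = 174.274 − -170.702 = 344.976°; wrapped into (−180°, 180°]: -15.024°.
θ = atan2( sin Δλ · cos φ₂ , cos φ₁ · sin φ₂ − sin φ₁ · cos φ₂ · cos Δλ )
  = atan2(-0.24503, -0.09114) = -110.403° → normalised to [0°, 360°): 249.597°.

250°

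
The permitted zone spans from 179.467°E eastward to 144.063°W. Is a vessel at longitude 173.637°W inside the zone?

Yes

Band width going east from +179.467° to -144.063°: ((-144.063 − 179.467) mod 360) = 36.470°.
Offset of -173.637° east of the west edge: ((-173.637 − 179.467) mod 360) = 6.896°.
6.896° ≤ 36.470° ⇒ inside.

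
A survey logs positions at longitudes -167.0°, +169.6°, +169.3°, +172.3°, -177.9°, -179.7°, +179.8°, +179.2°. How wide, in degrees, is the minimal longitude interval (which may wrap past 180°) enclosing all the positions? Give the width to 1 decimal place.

Sort the longitudes: -179.7°, -177.9°, -167.0°, +169.3°, +169.6°, +172.3°, +179.2°, +179.8°.
Eastward gaps between consecutive values (wrapping around): 1.8°, 10.9°, 336.3°, 0.3°, 2.7°, 6.9°, 0.6°, 0.5°.
Largest gap = 336.3° ⇒ minimal covering band is its complement: 360° − 336.3° = 23.7°.
Band runs from +169.3° eastward to -167.0°, crossing the antimeridian.

23.7°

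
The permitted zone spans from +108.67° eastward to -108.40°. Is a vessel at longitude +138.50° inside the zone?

Band width going east from +108.67° to -108.40°: ((-108.40 − 108.67) mod 360) = 142.93°.
Offset of +138.50° east of the west edge: ((138.50 − 108.67) mod 360) = 29.83°.
29.83° ≤ 142.93° ⇒ inside.

Yes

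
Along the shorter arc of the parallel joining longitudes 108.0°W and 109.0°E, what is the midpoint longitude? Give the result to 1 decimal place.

179.5°W

Signed shortest Δλ from -108.0° to +109.0° is -143.0°.
Midpoint longitude = -108.0° + (-143.0°)/2 = -108.0° − 71.5° = -179.5°.
(The naïve average (-108.0 + +109.0)/2 = 0.5° is on the wrong side of the globe.)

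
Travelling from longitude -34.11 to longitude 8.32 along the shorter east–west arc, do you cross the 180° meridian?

No

Signed shortest Δλ = ((8.32 − -34.11 + 180) mod 360) − 180 = 42.43°.
Going east by 42.43° from -34.11° reaches +8.32° without touching 180°.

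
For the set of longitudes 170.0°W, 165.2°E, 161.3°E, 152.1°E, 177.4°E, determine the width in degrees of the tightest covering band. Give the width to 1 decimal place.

Sort the longitudes: -170.0°, +152.1°, +161.3°, +165.2°, +177.4°.
Eastward gaps between consecutive values (wrapping around): 322.1°, 9.2°, 3.9°, 12.2°, 12.6°.
Largest gap = 322.1° ⇒ minimal covering band is its complement: 360° − 322.1° = 37.9°.
Band runs from +152.1° eastward to -170.0°, crossing the antimeridian.

37.9°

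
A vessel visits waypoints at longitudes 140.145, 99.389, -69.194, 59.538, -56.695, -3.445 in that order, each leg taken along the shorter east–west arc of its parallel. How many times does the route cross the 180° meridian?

0

Leg 1: +140.145° → +99.389°, shortest Δλ = -40.756° (west) — does not cross 180°.
Leg 2: +99.389° → -69.194°, shortest Δλ = -168.583° (west) — does not cross 180°.
Leg 3: -69.194° → +59.538°, shortest Δλ = 128.732° (east) — does not cross 180°.
Leg 4: +59.538° → -56.695°, shortest Δλ = -116.233° (west) — does not cross 180°.
Leg 5: -56.695° → -3.445°, shortest Δλ = 53.25° (east) — does not cross 180°.
Total crossings: 0.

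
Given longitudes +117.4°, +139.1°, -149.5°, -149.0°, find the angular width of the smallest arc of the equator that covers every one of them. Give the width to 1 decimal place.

Sort the longitudes: -149.5°, -149.0°, +117.4°, +139.1°.
Eastward gaps between consecutive values (wrapping around): 0.5°, 266.4°, 21.7°, 71.4°.
Largest gap = 266.4° ⇒ minimal covering band is its complement: 360° − 266.4° = 93.6°.
Band runs from +117.4° eastward to -149.0°, crossing the antimeridian.

93.6°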